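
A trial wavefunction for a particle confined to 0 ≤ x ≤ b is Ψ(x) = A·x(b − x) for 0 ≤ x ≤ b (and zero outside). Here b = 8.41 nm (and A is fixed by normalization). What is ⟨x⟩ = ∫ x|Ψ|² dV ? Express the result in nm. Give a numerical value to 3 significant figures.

The expectation value is the |Ψ|²-weighted average of x: ∫ x|Ψ|² dx.
Evaluating both integrals, ⟨x⟩ = b/2.
Putting b = 8.41 gives 4.205.

⟨x⟩ ≈ 4.21 nm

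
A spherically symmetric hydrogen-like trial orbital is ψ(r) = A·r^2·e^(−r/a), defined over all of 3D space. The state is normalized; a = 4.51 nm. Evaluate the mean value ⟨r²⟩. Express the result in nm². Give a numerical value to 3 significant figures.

The expectation value is the |ψ|²-weighted average of r^2: ∫ r^2|ψ|² 4πr² dr.
Evaluating both integrals, ⟨r²⟩ = 14·a^2.
With a = 4.51, ⟨r^2⟩ = 284.8.

⟨r^2⟩ ≈ 285 nm^2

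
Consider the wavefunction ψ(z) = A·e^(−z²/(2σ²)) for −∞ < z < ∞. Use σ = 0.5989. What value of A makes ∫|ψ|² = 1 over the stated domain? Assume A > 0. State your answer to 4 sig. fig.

A ≈ 0.9706

We need A² ∫|f|² dz = 1, taking the integral from −∞ to ∞.
Differentiating ∫e^(−αz²) dz = √(π/α) under α to get the higher moments, ∫|ψ|² dz = A²·(√(π)·σ).
With σ = 0.5989: A² = 0.94204 and A = 0.97059.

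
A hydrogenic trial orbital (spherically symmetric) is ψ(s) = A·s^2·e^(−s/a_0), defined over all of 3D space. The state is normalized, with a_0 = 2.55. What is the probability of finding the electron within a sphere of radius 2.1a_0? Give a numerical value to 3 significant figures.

P = ∫ |ψ|² 4πs² ds over s ≤ 2.1a_0.
A² is fixed by ∫₀^∞ 4πs²|ψ|² ds = 1, i.e. A² = (45·π·a_0^7/2)^(−1).
In terms of u = s/a_0 (A², 4π and the length scale all cancel between numerator and denominator), P = [∫_{0}^{2.1} u^6·e^(-2·u) du] / [∫_{0}^{∞} u^6·e^(-2·u) du].
With ∫ u^6·e^(-2·u) du = -(4·u^6 + 12·u^5 + 30·u^4 + 60·u^3 + 90·u^2 + 90·u + 45)·e^(-2·u)/8 + C, the region integral is ≈ 0.74552 and the full one is 45/8.
This evaluates to P = 0.1325.

P ≈ 0.133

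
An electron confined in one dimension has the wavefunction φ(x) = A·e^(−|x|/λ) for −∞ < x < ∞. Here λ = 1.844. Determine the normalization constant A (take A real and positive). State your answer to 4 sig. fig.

We need A² ∫|f|² dx = 1, taking the integral from −∞ to ∞.
Recall ∫₀^∞ x^m e^(−x/β) dx = m!·β^(m+1), with φ = A·e^(−|x|/λ), the integral evaluates to A²·[λ].
Setting this equal to 1 gives A² = 1/(λ).
Plugging in λ = 1.844 yields A = 0.73641.

A ≈ 0.7364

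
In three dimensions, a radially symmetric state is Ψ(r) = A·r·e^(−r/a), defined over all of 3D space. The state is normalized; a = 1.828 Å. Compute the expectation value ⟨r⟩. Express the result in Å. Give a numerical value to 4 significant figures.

⟨r⟩ ≈ 4.570 Å

⟨r⟩ = ∫ r |Ψ|² 4πr² dr over the full domain.
Evaluating both integrals, ⟨r⟩ = 5·a/2.
Putting a = 1.828 gives 4.5700.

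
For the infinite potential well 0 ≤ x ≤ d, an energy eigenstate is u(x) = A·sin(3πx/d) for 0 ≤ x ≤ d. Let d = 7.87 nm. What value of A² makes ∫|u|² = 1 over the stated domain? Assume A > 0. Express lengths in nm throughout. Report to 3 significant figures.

A^2 ≈ 0.254 nm^(-1)

We need A² ∫|f|² dx = 1, taking the integral from 0 to d.
Using sin²θ = (1 − cos 2θ)/2, carrying out the integral gives A² · d/2.
Setting this equal to 1 gives A² = 1/(d/2).
With d = 7.87: A² = 0.2541 and A = 0.5041.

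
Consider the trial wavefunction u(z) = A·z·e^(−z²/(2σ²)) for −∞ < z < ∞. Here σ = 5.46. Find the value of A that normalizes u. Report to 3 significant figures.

We need A² ∫|f|² dz = 1, taking the integral from −∞ to ∞.
Differentiating ∫e^(−αz²) dz = √(π/α) under α to get the higher moments, carrying out the integral gives A² · √(π)·σ^3/2.
Setting this equal to 1 gives A² = 1/(√(π)·σ^3/2).
Substituting σ = 5.46 gives A² = 0.006932, so A = 0.08326.

A ≈ 0.0833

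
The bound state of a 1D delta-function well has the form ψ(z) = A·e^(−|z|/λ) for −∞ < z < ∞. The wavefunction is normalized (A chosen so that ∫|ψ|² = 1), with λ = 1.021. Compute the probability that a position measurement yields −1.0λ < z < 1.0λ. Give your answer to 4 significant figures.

The probability is P = ∫ |ψ|² dz over [−1.0λ, 1.0λ].
The normalization integral ∫|ψ|²dz over the whole domain equals λ·A², and A² cancels in the ratio.
Both integrals are even about z = 0, so only the z ≥ 0 halves are needed (the factors of 2 cancel). Let u = z/λ; then A² and the length scale cancel, so P = ∫_{0}^{1.0} e^(-2·u) du ÷ ∫_{0}^{∞} e^(-2·u) du.
With ∫ e^(-2·u) du = -e^(-2·u)/2 + C, the region integral is 1/2 - e^(-2)/2 and the full one is 1/2.
Taking the ratio, P = 0.86466.

P ≈ 0.8647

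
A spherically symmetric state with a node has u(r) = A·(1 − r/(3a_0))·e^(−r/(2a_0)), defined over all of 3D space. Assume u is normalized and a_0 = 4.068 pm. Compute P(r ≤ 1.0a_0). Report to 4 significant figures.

P = ∫ |u|² 4πr² dr over r ≤ 1.0a_0.
A² is fixed by ∫₀^∞ 4πr²|u|² dr = 1, i.e. A² = (8·π·a_0^3/3)^(−1).
In terms of t = r/a_0 (A², 4π and the length scale all cancel between numerator and denominator), P = [∫_{0}^{1.0} t^2·(1 - t/3)^2·e^(-t) dt] / [∫_{0}^{∞} t^2·(1 - t/3)^2·e^(-t) dt].
Using ∫ t^2·(1 - t/3)^2·e^(-t) dt = (-t^4 + 2·t^3 - 3·t^2 - 6·t - 6)·e^(-t)/9, the numerator is 2/3 - 14·e^(-1)/9 and the denominator is 2/3.
This evaluates to P = 0.14161.

P ≈ 0.1416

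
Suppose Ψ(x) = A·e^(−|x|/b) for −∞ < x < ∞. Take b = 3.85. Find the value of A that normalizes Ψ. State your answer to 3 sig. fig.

A ≈ 0.510

Normalization requires ∫|Ψ|² dx = 1, integrated from −∞ to ∞.
Recall ∫₀^∞ x^m e^(−x/β) dx = m!·β^(m+1), with Ψ = A·e^(−|x|/b), the integral evaluates to A²·[b].
Plugging in b = 3.85 yields A = 0.5096.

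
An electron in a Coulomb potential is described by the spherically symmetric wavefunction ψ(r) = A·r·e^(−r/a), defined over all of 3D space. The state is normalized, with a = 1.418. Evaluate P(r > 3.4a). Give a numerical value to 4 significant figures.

P ≈ 0.1920

With dV = 4πr²dr, the probability is ∫|ψ|² dV over r > 3.4a.
Normalization gives A² = 1/(3·π·a^5).
Let u = r/a; then A², 4π and the length scale all cancel, so P = ∫_{3.4}^{∞} u^4·e^(-2·u) du ÷ ∫_{0}^{∞} u^4·e^(-2·u) du.
An antiderivative of u^4·e^(-2·u) is -(u^4/2 + u^3 + 3·u^2/2 + 3·u/2 + 3/4)·e^(-2·u); evaluating from 3.4 to ∞ gives ≈ 0.144023, while the full integral is 3/4.
The region integral divided by the full integral gives P = 0.19203.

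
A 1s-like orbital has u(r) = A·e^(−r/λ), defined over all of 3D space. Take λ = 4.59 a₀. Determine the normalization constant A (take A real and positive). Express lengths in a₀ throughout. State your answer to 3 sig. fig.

Require ∫ |u|² 4πr² dr = 1 over the whole domain.
With ∫₀^∞ r^2 e^(−αr) dr = 2!/α^3, ∫|u|² 4πr² dr = A²·(π·λ^3).
Setting this equal to 1 gives A² = 1/(π·λ^3).
Plugging in λ = 4.59 yields A = 0.05737.

A ≈ 0.0574 a₀^(-3/2)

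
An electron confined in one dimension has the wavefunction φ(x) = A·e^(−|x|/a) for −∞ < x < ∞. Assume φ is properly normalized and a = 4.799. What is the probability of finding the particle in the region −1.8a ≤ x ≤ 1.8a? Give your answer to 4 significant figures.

The probability is P = ∫ |φ|² dx over [−1.8a, 1.8a].
The normalization integral ∫|φ|²dx over the whole domain equals a·A², and A² cancels in the ratio.
By symmetry take twice the x ≥ 0 contribution in numerator and denominator; the 2's cancel. In terms of u = x/a (A² and the length scale cancel between numerator and denominator), P = [∫_{0}^{1.8} e^(-2·u) du] / [∫_{0}^{∞} e^(-2·u) du].
An antiderivative of e^(-2·u) is -e^(-2·u)/2; evaluating from 0 to 1.8 gives 1/2 - e^(-18/5)/2, while the full integral is 1/2.
Taking the ratio, P = 0.97268.

P ≈ 0.9727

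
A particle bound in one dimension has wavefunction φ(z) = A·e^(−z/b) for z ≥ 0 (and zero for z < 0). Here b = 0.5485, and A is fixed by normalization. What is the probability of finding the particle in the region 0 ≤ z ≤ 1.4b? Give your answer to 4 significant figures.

P = ∫_{0}^{1.4b} |φ(z)|² dz.
Since A² = 1/(b/2), this is the region integral divided by the full normalization integral.
In terms of u = z/b (A² and the length scale cancel between numerator and denominator), P = [∫_{0}^{1.4} e^(-2·u) du] / [∫_{0}^{∞} e^(-2·u) du].
An antiderivative of e^(-2·u) is -e^(-2·u)/2; evaluating from 0 to 1.4 gives 1/2 - e^(-14/5)/2, while the full integral is 1/2.
This works out to P = 0.93919.

P ≈ 0.9392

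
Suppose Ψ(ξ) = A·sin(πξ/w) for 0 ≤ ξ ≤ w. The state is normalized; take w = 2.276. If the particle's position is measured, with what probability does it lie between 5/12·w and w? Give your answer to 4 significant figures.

P ≈ 0.6629

The probability is P = ∫ |Ψ|² dξ over [5/12·w, w].
With A² fixed by ∫|Ψ|² = 1, i.e. A² = (w/2)^(−1), substitute and integrate.
In terms of u = ξ/w (A² and the length scale cancel between numerator and denominator), P = [∫_{5/12}^{1} sin(π·u)^2 du] / [∫_{0}^{1} sin(π·u)^2 du].
With ∫ sin(π·u)^2 du = u/2 - sin(2·π·u)/(4·π) + C, the region integral is 1/(8·π) + 7/24 and the full one is 1/2.
The result is P = (3 + 7·π)/(12·π).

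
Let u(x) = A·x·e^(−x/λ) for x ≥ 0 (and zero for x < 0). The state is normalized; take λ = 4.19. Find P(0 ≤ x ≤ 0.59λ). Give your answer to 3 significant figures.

|u|² is the probability density, so P = ∫_{0}^{0.59λ} |u|² dx.
The normalization integral ∫|u|²dx over the whole domain equals λ^3/4·A², and A² cancels in the ratio.
In terms of t = x/λ (A² and the length scale cancel between numerator and denominator), P = [∫_{0}^{0.59} t^2·e^(-2·t) dt] / [∫_{0}^{∞} t^2·e^(-2·t) dt].
With ∫ t^2·e^(-2·t) dt = -(2·t^2 + 2·t + 1)·e^(-2·t)/4 + C, the region integral is ≈ 0.029051 and the full one is 1/4.
Taking the ratio, P = 0.1162.

P ≈ 0.116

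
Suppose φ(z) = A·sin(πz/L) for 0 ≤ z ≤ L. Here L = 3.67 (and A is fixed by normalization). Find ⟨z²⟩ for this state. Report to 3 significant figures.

⟨z^2⟩ ≈ 3.81

The expectation value is the |φ|²-weighted average of z^2: ∫ z^2|φ|² dz.
Using sin²θ = (1 − cos 2θ)/2, since the A² factors cancel between numerator and denominator, ⟨z²⟩ = -L^2/(2·π^2) + L^2/3.
Putting L = 3.67 gives 3.807.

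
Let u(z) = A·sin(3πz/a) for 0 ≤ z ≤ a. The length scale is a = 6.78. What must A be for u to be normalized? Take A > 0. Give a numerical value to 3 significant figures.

A ≈ 0.543

Require ∫ |u|² dz = 1 over the whole domain.
With ∫₀^a sin²(nπz/a) dz = a/2, with u = A·sin(3πz/a), the integral evaluates to A²·[a/2].
Hence A² = 1/[a/2].
Substituting a = 6.78 gives A² = 0.2950, so A = 0.5431.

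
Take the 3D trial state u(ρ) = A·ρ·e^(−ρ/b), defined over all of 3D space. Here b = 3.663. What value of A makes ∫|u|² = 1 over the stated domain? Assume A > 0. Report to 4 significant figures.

We need A² ∫|f|² 4πρ² dρ = 1, taking the integral from 0 to ∞.
In 3D with spherical symmetry the volume element is 4πρ² dρ.
∫|u|² 4πρ² dρ = A²·(3·π·b^5).
Setting this equal to 1 gives A² = 1/(3·π·b^5).
Substituting b = 3.663 gives A² = 0.00016090, so A = 0.012684.

A ≈ 0.01268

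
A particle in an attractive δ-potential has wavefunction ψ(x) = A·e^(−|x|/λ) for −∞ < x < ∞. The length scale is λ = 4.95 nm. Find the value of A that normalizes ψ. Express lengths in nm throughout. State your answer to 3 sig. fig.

A ≈ 0.449 nm^(-1/2)

We need A² ∫|f|² dx = 1, taking the integral from −∞ to ∞.
With ψ = A·e^(−|x|/λ), the integral evaluates to A²·[λ].
With λ = 4.95: A² = 0.2020 and A = 0.4495.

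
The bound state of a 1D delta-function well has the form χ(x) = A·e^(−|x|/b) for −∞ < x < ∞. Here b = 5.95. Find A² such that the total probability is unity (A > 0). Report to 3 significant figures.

A^2 ≈ 0.168

The normalization condition is ∫|χ|² dx = 1 from −∞ to ∞.
With ∫₀^∞ x^0 e^(−αx) dx = 0!/α^1, ∫|χ|² dx = A²·(b).
Setting this equal to 1 gives A² = 1/(b).
Plugging in b = 5.95 yields A = 0.4100.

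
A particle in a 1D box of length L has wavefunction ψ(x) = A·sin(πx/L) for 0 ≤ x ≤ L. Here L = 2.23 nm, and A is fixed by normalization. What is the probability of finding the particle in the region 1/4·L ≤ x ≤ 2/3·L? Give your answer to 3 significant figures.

The probability is P = ∫ |ψ|² dx over [1/4·L, 2/3·L].
With A² fixed by ∫|ψ|² = 1, i.e. A² = (L/2)^(−1), substitute and integrate.
Let u = x/L; then A² and the length scale cancel, so P = ∫_{1/4}^{2/3} sin(π·u)^2 du ÷ ∫_{0}^{1} sin(π·u)^2 du.
Using ∫ sin(π·u)^2 du = u/2 - sin(2·π·u)/(4·π), the numerator is √(3)/(8·π) + 1/(4·π) + 5/24 and the denominator is 1/2.
Taking the ratio, P = (3·√(3) + 6 + 5·π)/(12·π).

P ≈ 0.714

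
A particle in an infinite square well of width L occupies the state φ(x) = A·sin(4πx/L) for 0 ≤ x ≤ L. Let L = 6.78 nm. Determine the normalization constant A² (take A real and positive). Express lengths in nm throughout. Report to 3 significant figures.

A^2 ≈ 0.295 nm^(-1)

We need A² ∫|f|² dx = 1, taking the integral from 0 to L.
Carrying out the integral gives A² · L/2.
Hence A² = 1/[L/2].
Plugging in L = 6.78 yields A = 0.5431.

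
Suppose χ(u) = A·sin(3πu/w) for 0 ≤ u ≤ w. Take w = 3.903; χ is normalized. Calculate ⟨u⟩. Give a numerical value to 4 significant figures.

⟨u⟩ ≈ 1.952

⟨u⟩ = ∫ u |χ|² du over the full domain.
The ratio of the moment integral to the normalization integral gives ⟨u⟩ = w/2.
Putting w = 3.903 gives 1.9515.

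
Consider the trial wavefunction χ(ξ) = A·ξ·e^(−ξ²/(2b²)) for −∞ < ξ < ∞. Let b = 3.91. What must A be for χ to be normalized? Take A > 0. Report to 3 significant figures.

A ≈ 0.137

Require ∫ |χ|² dξ = 1 over the whole domain.
Carrying out the integral gives A² · √(π)·b^3/2.
Hence A² = 1/[√(π)·b^3/2].
Substituting b = 3.91 gives A² = 0.01888, so A = 0.1374.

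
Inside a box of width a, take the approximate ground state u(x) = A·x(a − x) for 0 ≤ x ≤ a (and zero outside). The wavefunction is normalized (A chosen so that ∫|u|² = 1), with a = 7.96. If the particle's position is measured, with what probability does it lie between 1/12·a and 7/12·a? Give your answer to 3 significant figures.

P ≈ 0.648

The probability is P = ∫ |u|² dx over [1/12·a, 7/12·a].
The normalization integral ∫|u|²dx over the whole domain equals a^5/30·A², and A² cancels in the ratio.
Substituting t = x/a, A² and the length scale cancel in the ratio: P = ∫_{1/12}^{7/12} t^2·(1 - t)^2 dt / ∫_{0}^{1} t^2·(1 - t)^2 dt.
Using ∫ t^2·(1 - t)^2 dt = t^3·(6·t^2 - 15·t + 10)/30, the numerator is ≈ 0.021610 and the denominator is 1/30.
Taking the ratio, P = 4481/6912.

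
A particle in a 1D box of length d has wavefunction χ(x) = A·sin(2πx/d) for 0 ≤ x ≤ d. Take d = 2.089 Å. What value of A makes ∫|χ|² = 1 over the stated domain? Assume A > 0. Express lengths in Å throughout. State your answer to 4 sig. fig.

A ≈ 0.9785 Å^(-1/2)

Normalization requires ∫|χ|² dx = 1, integrated from 0 to d.
Carrying out the integral gives A² · d/2.
Setting this equal to 1 gives A² = 1/(d/2).
Plugging in d = 2.089 yields A = 0.97847.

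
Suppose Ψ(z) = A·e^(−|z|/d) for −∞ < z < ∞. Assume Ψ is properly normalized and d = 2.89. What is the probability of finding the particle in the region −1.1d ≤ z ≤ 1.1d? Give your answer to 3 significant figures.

P ≈ 0.889

|Ψ|² is the probability density, so P = ∫_{−1.1d}^{1.1d} |Ψ|² dz.
Since A² = 1/(d), this is the region integral divided by the full normalization integral.
Both integrals are even about z = 0, so only the z ≥ 0 halves are needed (the factors of 2 cancel). Let u = z/d; then A² and the length scale cancel, so P = ∫_{0}^{1.1} e^(-2·u) du ÷ ∫_{0}^{∞} e^(-2·u) du.
Using ∫ e^(-2·u) du = -e^(-2·u)/2, the numerator is 1/2 - e^(-11/5)/2 and the denominator is 1/2.
This works out to P = 0.8892.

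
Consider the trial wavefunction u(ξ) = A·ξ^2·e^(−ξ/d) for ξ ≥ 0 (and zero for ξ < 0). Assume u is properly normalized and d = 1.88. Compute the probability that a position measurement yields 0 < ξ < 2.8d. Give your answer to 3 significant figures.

P ≈ 0.658

|u|² is the probability density, so P = ∫_{0}^{2.8d} |u|² dξ.
With A² fixed by ∫|u|² = 1, i.e. A² = (3·d^5/4)^(−1), substitute and integrate.
In terms of t = ξ/d (A² and the length scale cancel between numerator and denominator), P = [∫_{0}^{2.8} t^4·e^(-2·t) dt] / [∫_{0}^{∞} t^4·e^(-2·t) dt].
An antiderivative of t^4·e^(-2·t) is -(t^4/2 + t^3 + 3·t^2/2 + 3·t/2 + 3/4)·e^(-2·t); evaluating from 0 to 2.8 gives ≈ 0.49339, while the full integral is 3/4.
Taking the ratio, P = 0.6578.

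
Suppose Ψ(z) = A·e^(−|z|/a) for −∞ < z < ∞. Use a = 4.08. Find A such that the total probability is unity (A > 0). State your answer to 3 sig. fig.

Normalization requires ∫|Ψ|² dz = 1, integrated from −∞ to ∞.
Recall ∫₀^∞ z^m e^(−z/β) dz = m!·β^(m+1), the integral (without the A² prefactor) comes out to a.
So A² = (a)^(−1).
With a = 4.08: A² = 0.2451 and A = 0.4951.

A ≈ 0.495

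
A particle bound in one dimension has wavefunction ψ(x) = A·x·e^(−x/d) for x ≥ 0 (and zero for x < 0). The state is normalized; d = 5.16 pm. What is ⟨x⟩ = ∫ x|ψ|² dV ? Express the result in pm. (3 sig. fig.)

⟨x⟩ = ∫ x |ψ|² dx over the full domain.
Evaluating both integrals, ⟨x⟩ = 3·d/2.
With d = 5.16, ⟨x⟩ = 7.740.

⟨x⟩ ≈ 7.74 pm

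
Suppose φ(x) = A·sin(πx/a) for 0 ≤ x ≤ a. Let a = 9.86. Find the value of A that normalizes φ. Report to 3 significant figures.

A ≈ 0.450

We need A² ∫|f|² dx = 1, taking the integral from 0 to a.
∫|φ|² dx = A²·(a/2).
So A² = (a/2)^(−1).
Substituting a = 9.86 gives A² = 0.2028, so A = 0.4504.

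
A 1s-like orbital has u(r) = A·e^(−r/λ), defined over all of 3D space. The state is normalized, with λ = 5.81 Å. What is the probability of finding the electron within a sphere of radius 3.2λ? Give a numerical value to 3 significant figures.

P ≈ 0.954

Integrate the radial probability density 4πr²|u|² over r ≤ 3.2λ.
A² is fixed by ∫₀^∞ 4πr²|u|² dr = 1, i.e. A² = (π·λ^3)^(−1).
Let t = r/λ; then A², 4π and the length scale all cancel, so P = ∫_{0}^{3.2} t^2·e^(-2·t) dt ÷ ∫_{0}^{∞} t^2·e^(-2·t) dt.
With ∫ t^2·e^(-2·t) dt = -(2·t^2 + 2·t + 1)·e^(-2·t)/4 + C, the region integral is 1/4 - 697·e^(-32/5)/100 and the full one is 1/4.
The region integral divided by the full integral gives P = 0.9537.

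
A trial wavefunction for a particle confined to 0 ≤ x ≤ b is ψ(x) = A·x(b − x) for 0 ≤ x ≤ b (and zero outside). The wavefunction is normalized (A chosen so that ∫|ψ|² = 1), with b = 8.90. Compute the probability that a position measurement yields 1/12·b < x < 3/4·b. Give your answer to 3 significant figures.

P ≈ 0.891

The probability is P = ∫ |ψ|² dx over [1/12·b, 3/4·b].
With A² fixed by ∫|ψ|² = 1, i.e. A² = (b^5/30)^(−1), substitute and integrate.
Let u = x/b; then A² and the length scale cancel, so P = ∫_{1/12}^{3/4} u^2·(1 - u)^2 du ÷ ∫_{0}^{1} u^2·(1 - u)^2 du.
An antiderivative of u^2·(1 - u)^2 is u^3·(6·u^2 - 15·u + 10)/30; evaluating from 1/12 to 3/4 gives ≈ 0.029713, while the full integral is 1/30.
Evaluating gives P = 4621/5184.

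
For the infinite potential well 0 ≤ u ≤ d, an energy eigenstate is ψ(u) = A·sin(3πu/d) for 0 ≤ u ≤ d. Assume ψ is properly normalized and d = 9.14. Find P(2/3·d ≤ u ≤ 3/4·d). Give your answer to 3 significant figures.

P ≈ 0.0303

P = ∫_{2/3·d}^{3/4·d} |ψ(u)|² du.
With A² fixed by ∫|ψ|² = 1, i.e. A² = (d/2)^(−1), substitute and integrate.
Substituting t = u/d, A² and the length scale cancel in the ratio: P = ∫_{2/3}^{3/4} sin(3·π·t)^2 dt / ∫_{0}^{1} sin(3·π·t)^2 dt.
Using ∫ sin(3·π·t)^2 dt = t/2 - sin(6·π·t)/(12·π), the numerator is 1/24 - 1/(12·π) and the denominator is 1/2.
Evaluating gives P = (-2 + π)/(12·π).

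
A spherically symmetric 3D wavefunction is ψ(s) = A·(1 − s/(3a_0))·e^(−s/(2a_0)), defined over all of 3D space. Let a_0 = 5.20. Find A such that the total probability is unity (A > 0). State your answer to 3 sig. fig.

Normalization requires ∫|ψ|² 4πs² ds = 1, integrated from 0 to ∞.
In 3D with spherical symmetry the volume element is 4πs² ds.
Recall ∫₀^∞ s^m e^(−s/β) ds = m!·β^(m+1), carrying out the integral gives A² · 8·π·a_0^3/3.
Hence A² = 1/[8·π·a_0^3/3].
With a_0 = 5.20: A² = 0.0008489 and A = 0.02914.

A ≈ 0.0291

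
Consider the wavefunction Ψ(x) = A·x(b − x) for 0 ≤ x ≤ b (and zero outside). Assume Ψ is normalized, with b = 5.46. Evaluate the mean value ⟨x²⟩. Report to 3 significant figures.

The expectation value is the |Ψ|²-weighted average of x^2: ∫ x^2|Ψ|² dx.
Since the A² factors cancel between numerator and denominator, ⟨x²⟩ = 2·b^2/7.
Putting b = 5.46 gives 8.518.

⟨x^2⟩ ≈ 8.52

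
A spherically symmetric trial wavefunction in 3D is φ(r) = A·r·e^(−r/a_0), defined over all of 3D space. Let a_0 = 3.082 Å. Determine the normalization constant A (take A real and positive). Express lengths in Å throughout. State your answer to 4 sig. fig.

A ≈ 0.01953 Å^(-5/2)

The normalization condition is ∫|φ|² 4πr² dr = 1 from 0 to ∞.
The integral (without the A² prefactor) comes out to 3·π·a_0^5.
With a_0 = 3.082: A² = 0.00038156 and A = 0.019534.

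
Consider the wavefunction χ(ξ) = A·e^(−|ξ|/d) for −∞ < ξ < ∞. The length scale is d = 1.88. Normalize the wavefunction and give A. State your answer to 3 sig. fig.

We need A² ∫|f|² dξ = 1, taking the integral from −∞ to ∞.
The integral (without the A² prefactor) comes out to d.
Setting this equal to 1 gives A² = 1/(d).
With d = 1.88: A² = 0.5319 and A = 0.7293.

A ≈ 0.729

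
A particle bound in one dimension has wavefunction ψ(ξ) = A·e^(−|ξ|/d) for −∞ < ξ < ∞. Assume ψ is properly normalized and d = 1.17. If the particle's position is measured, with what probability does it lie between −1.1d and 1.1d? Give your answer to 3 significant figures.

The probability is P = ∫ |ψ|² dξ over [−1.1d, 1.1d].
Since A² = 1/(d), this is the region integral divided by the full normalization integral.
Both integrals are even about ξ = 0, so only the ξ ≥ 0 halves are needed (the factors of 2 cancel). Let u = ξ/d; then A² and the length scale cancel, so P = ∫_{0}^{1.1} e^(-2·u) du ÷ ∫_{0}^{∞} e^(-2·u) du.
With ∫ e^(-2·u) du = -e^(-2·u)/2 + C, the region integral is 1/2 - e^(-11/5)/2 and the full one is 1/2.
Evaluating gives P = 0.8892.

P ≈ 0.889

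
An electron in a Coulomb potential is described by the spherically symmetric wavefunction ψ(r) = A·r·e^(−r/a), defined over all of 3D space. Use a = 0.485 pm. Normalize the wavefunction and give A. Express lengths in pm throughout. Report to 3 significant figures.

Normalization requires ∫|ψ|² 4πr² dr = 1, integrated from 0 to ∞.
In 3D with spherical symmetry the volume element is 4πr² dr.
With ∫₀^∞ r^4 e^(−αr) dr = 4!/α^5, with ψ = A·r·e^(−r/a), the integral evaluates to A²·[3·π·a^5].
Substituting a = 0.485 gives A² = 3.954, so A = 1.988.

A ≈ 1.99 pm^(-5/2)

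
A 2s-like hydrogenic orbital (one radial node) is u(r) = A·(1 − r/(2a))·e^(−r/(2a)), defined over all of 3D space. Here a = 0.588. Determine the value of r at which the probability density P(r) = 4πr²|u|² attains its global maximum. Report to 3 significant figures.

r ≈ 3.08

Set d/dr [P(r) = 4πr²|u|²] = 0 and solve for r > 0.
Solving yields r = a·(√(5) + 3).
With a = 0.588, the most probable radial distance is 3.079.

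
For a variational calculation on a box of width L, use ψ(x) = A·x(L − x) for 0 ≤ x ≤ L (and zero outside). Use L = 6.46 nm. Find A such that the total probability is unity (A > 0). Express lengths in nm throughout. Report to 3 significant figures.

A ≈ 0.0516 nm^(-5/2)

Require ∫ |ψ|² dx = 1 over the whole domain.
Carrying out the integral gives A² · L^5/30.
With L = 6.46: A² = 0.002667 and A = 0.05164.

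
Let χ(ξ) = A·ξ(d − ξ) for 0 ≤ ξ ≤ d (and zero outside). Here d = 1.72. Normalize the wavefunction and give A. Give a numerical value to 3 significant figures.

A ≈ 1.41

Require ∫ |χ|² dξ = 1 over the whole domain.
Expanding the polynomial and integrating term by term, the integral (without the A² prefactor) comes out to d^5/30.
Setting this equal to 1 gives A² = 1/(d^5/30).
Substituting d = 1.72 gives A² = 1.993, so A = 1.412.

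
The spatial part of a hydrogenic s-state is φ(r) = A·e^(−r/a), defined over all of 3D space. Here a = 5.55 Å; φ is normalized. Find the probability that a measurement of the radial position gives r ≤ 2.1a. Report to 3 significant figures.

P ≈ 0.790

P = ∫ |φ|² 4πr² dr over r ≤ 2.1a.
Normalization gives A² = 1/(π·a^3).
In terms of u = r/a (A², 4π and the length scale all cancel between numerator and denominator), P = [∫_{0}^{2.1} u^2·e^(-2·u) du] / [∫_{0}^{∞} u^2·e^(-2·u) du].
With ∫ u^2·e^(-2·u) du = -(2·u^2 + 2·u + 1)·e^(-2·u)/4 + C, the region integral is 1/4 - 701·e^(-21/5)/200 and the full one is 1/4.
The region integral divided by the full integral gives P = 0.7898.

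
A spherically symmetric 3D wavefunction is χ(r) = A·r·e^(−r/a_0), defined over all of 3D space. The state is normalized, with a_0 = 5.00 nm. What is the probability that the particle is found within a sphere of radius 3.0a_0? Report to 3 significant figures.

With dV = 4πr²dr, the probability is ∫|χ|² dV over r ≤ 3.0a_0.
The full normalization integral is A²·[3·π·a_0^5] = 1, fixing A².
Let u = r/a_0; then A², 4π and the length scale all cancel, so P = ∫_{0}^{3.0} u^4·e^(-2·u) du ÷ ∫_{0}^{∞} u^4·e^(-2·u) du.
An antiderivative of u^4·e^(-2·u) is -(u^4/2 + u^3 + 3·u^2/2 + 3·u/2 + 3/4)·e^(-2·u); evaluating from 0 to 3.0 gives 3/4 - 345·e^(-6)/4, while the full integral is 3/4.
Taking the ratio yields P = 0.7149.

P ≈ 0.715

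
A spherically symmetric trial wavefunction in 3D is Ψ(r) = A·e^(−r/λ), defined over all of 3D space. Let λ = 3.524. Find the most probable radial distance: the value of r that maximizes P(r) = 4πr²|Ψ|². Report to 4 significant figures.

The maximum of P(r) = 4πr²|Ψ|² occurs where its derivative vanishes.
This gives r = λ.
With λ = 3.524, the most probable radial distance is 3.5240.

r ≈ 3.524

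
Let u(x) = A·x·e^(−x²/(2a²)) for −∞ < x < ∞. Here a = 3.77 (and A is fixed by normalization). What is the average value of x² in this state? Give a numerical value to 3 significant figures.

By definition ⟨x²⟩ = ∫ x^2 |u(x)|² dx.
The ratio of the moment integral to the normalization integral gives ⟨x²⟩ = 3·a^2/2.
Putting a = 3.77 gives 21.32.

⟨x^2⟩ ≈ 21.3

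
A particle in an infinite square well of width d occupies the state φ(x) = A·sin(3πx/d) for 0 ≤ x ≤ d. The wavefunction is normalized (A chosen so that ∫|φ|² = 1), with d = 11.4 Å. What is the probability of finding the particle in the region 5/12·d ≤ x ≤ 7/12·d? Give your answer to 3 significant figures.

P ≈ 0.273

The probability is P = ∫ |φ|² dx over [5/12·d, 7/12·d].
Since A² = 1/(d/2), this is the region integral divided by the full normalization integral.
Let u = x/d; then A² and the length scale cancel, so P = ∫_{5/12}^{7/12} sin(3·π·u)^2 du ÷ ∫_{0}^{1} sin(3·π·u)^2 du.
Using ∫ sin(3·π·u)^2 du = u/2 - sin(6·π·u)/(12·π), the numerator is 1/(6·π) + 1/12 and the denominator is 1/2.
The result is P = (2 + π)/(6·π).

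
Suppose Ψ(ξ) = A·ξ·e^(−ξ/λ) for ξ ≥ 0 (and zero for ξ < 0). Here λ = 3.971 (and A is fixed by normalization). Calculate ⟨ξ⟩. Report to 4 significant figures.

⟨ξ⟩ = ∫ ξ |Ψ|² dξ over the full domain.
The ratio of the moment integral to the normalization integral gives ⟨ξ⟩ = 3·λ/2.
With λ = 3.971, ⟨ξ⟩ = 5.9565.

⟨ξ⟩ ≈ 5.957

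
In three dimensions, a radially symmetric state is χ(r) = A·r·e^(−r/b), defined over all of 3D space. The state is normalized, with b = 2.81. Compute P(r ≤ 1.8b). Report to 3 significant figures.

P ≈ 0.294

P = ∫ |χ|² 4πr² dr over r ≤ 1.8b.
A² is fixed by ∫₀^∞ 4πr²|χ|² dr = 1, i.e. A² = (3·π·b^5)^(−1).
In terms of u = r/b (A², 4π and the length scale all cancel between numerator and denominator), P = [∫_{0}^{1.8} u^4·e^(-2·u) du] / [∫_{0}^{∞} u^4·e^(-2·u) du].
An antiderivative of u^4·e^(-2·u) is -(u^4/2 + u^3 + 3·u^2/2 + 3·u/2 + 3/4)·e^(-2·u); evaluating from 0 to 1.8 gives ≈ 0.22017, while the full integral is 3/4.
Taking the ratio yields P = 0.2936.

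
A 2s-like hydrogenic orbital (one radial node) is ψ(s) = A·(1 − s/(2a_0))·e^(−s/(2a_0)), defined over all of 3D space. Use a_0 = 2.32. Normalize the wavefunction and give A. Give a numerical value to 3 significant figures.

A ≈ 0.0564

Require ∫ |ψ|² 4πs² ds = 1 over the whole domain.
Using ∫₀^∞ sⁿ e^(−αs) ds = n!/αⁿ⁺¹, ∫|ψ|² 4πs² ds = A²·(8·π·a_0^3).
Plugging in a_0 = 2.32 yields A = 0.05645.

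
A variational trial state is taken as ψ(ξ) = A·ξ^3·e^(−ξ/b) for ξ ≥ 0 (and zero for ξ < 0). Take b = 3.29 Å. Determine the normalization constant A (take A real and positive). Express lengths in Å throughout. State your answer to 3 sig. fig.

The normalization condition is ∫|ψ|² dξ = 1 from 0 to ∞.
With ∫₀^∞ ξ^6 e^(−αξ) dξ = 6!/α^7, ∫|ψ|² dξ = A²·(45·b^7/8).
Substituting b = 3.29 gives A² = 0.00004261, so A = 0.006528.

A ≈ 0.00653 Å^(-7/2)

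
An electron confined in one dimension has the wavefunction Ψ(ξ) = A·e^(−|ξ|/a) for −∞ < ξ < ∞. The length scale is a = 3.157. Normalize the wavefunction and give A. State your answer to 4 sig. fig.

A ≈ 0.5628

Require ∫ |Ψ|² dξ = 1 over the whole domain.
Using ∫₀^∞ ξⁿ e^(−αξ) dξ = n!/αⁿ⁺¹, ∫|Ψ|² dξ = A²·(a).
Substituting a = 3.157 gives A² = 0.31676, so A = 0.56281.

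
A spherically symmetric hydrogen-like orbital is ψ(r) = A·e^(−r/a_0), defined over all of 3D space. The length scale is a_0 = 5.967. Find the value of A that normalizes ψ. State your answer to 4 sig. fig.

Normalization requires ∫|ψ|² 4πr² dr = 1, integrated from 0 to ∞.
Using ∫₀^∞ rⁿ e^(−αr) dr = n!/αⁿ⁺¹, with ψ = A·e^(−r/a_0), the integral evaluates to A²·[π·a_0^3].
Setting this equal to 1 gives A² = 1/(π·a_0^3).
Plugging in a_0 = 5.967 yields A = 0.038707.

A ≈ 0.03871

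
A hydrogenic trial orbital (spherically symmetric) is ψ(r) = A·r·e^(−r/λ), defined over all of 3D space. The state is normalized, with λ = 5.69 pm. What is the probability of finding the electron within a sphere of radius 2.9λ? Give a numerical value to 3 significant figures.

P ≈ 0.687

With dV = 4πr²dr, the probability is ∫|ψ|² dV over r ≤ 2.9λ.
The full normalization integral is A²·[3·π·λ^5] = 1, fixing A².
Let u = r/λ; then A², 4π and the length scale all cancel, so P = ∫_{0}^{2.9} u^4·e^(-2·u) du ÷ ∫_{0}^{∞} u^4·e^(-2·u) du.
With ∫ u^4·e^(-2·u) du = -(u^4/2 + u^3 + 3·u^2/2 + 3·u/2 + 3/4)·e^(-2·u) + C, the region integral is ≈ 0.51546 and the full one is 3/4.
Taking the ratio yields P = 0.6873.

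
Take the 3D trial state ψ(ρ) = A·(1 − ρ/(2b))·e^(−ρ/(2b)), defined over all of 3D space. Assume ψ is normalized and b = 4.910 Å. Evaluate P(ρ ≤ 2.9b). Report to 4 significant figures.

P ≈ 0.06758

With dV = 4πρ²dρ, the probability is ∫|ψ|² dV over ρ ≤ 2.9b.
The full normalization integral is A²·[8·π·b^3] = 1, fixing A².
Let u = ρ/b; then A², 4π and the length scale all cancel, so P = ∫_{0}^{2.9} u^2·(1 - u/2)^2·e^(-u) du ÷ ∫_{0}^{∞} u^2·(1 - u/2)^2·e^(-u) du.
An antiderivative of u^2·(1 - u/2)^2·e^(-u) is -(u^4/4 + u^2 + 2·u + 2)·e^(-u); evaluating from 0 to 2.9 gives ≈ 0.135152, while the full integral is 2.
This evaluates to P = 0.067576.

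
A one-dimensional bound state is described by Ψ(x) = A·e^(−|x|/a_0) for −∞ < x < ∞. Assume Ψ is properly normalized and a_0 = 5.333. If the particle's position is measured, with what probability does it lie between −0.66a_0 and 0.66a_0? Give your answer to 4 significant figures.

P ≈ 0.7329

P = ∫_{−0.66a_0}^{0.66a_0} |Ψ(x)|² dx.
With A² fixed by ∫|Ψ|² = 1, i.e. A² = (a_0)^(−1), substitute and integrate.
Both integrals are even about x = 0, so only the x ≥ 0 halves are needed (the factors of 2 cancel). Let u = x/a_0; then A² and the length scale cancel, so P = ∫_{0}^{0.66} e^(-2·u) du ÷ ∫_{0}^{∞} e^(-2·u) du.
Using ∫ e^(-2·u) du = -e^(-2·u)/2, the numerator is 1/2 - e^(-33/25)/2 and the denominator is 1/2.
Taking the ratio, P = 0.73286.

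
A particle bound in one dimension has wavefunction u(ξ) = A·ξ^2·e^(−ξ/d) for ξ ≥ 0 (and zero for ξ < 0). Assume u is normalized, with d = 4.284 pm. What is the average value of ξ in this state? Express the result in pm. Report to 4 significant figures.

The expectation value is the |u|²-weighted average of ξ: ∫ ξ|u|² dξ.
Using ∫₀^∞ ξⁿ e^(−αξ) dξ = n!/αⁿ⁺¹, the ratio of the moment integral to the normalization integral gives ⟨ξ⟩ = 5·d/2.
With d = 4.284, ⟨ξ⟩ = 10.710.

⟨ξ⟩ ≈ 10.71 pm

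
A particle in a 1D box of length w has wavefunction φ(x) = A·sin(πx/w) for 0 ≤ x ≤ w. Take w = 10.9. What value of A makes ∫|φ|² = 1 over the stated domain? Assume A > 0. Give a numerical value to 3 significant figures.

We need A² ∫|f|² dx = 1, taking the integral from 0 to w.
Using sin²θ = (1 − cos 2θ)/2, ∫|φ|² dx = A²·(w/2).
Setting this equal to 1 gives A² = 1/(w/2).
Plugging in w = 10.9 yields A = 0.4284.

A ≈ 0.428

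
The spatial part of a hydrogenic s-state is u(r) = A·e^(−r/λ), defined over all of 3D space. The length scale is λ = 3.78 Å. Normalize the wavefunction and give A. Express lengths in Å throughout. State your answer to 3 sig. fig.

A ≈ 0.0768 Å^(-3/2)

Normalization requires ∫|u|² 4πr² dr = 1, integrated from 0 to ∞.
Recall ∫₀^∞ r^m e^(−r/β) dr = m!·β^(m+1), the integral (without the A² prefactor) comes out to π·λ^3.
Hence A² = 1/[π·λ^3].
With λ = 3.78: A² = 0.005894 and A = 0.07677.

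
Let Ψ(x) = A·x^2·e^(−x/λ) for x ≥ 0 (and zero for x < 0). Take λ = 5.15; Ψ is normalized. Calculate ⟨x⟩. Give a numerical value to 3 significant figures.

⟨x⟩ ≈ 12.9

⟨x⟩ = ∫ x |Ψ|² dx over the full domain.
With ∫₀^∞ x^5 e^(−αx) dx = 5!/α^6, evaluating both integrals, ⟨x⟩ = 5·λ/2.
With λ = 5.15, ⟨x⟩ = 12.88.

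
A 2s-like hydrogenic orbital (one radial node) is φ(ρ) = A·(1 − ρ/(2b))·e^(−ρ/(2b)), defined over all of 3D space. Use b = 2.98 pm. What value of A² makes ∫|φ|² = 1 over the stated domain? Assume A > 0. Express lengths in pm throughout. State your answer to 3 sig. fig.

A^2 ≈ 0.00150 pm^(-3)

We need A² ∫|f|² 4πρ² dρ = 1, taking the integral from 0 to ∞.
The angular integral contributes 4π, leaving ∫₀^∞ ρ²|φ|² dρ.
With ∫₀^∞ ρ^4 e^(−αρ) dρ = 4!/α^5, the integral (without the A² prefactor) comes out to 8·π·b^3.
So A² = (8·π·b^3)^(−1).
Substituting b = 2.98 gives A² = 0.001504, so A = 0.03878.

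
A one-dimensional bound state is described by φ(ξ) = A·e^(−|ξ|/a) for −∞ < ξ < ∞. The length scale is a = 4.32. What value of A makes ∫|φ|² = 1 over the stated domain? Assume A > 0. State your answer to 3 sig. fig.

We need A² ∫|f|² dξ = 1, taking the integral from −∞ to ∞.
With ∫₀^∞ ξ^0 e^(−αξ) dξ = 0!/α^1, the integral (without the A² prefactor) comes out to a.
Setting this equal to 1 gives A² = 1/(a).
With a = 4.32: A² = 0.2315 and A = 0.4811.

A ≈ 0.481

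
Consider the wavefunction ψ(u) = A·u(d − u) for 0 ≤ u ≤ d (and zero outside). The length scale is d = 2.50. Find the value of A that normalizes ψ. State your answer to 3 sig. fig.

Normalization requires ∫|ψ|² du = 1, integrated from 0 to d.
Expanding the polynomial and integrating term by term, the integral (without the A² prefactor) comes out to d^5/30.
Setting this equal to 1 gives A² = 1/(d^5/30).
With d = 2.50: A² = 0.3072 and A = 0.5543.

A ≈ 0.554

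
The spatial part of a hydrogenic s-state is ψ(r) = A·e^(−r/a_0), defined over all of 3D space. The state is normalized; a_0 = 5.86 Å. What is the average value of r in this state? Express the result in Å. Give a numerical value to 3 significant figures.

⟨r⟩ ≈ 8.79 Å

The expectation value is the |ψ|²-weighted average of r: ∫ r|ψ|² 4πr² dr.
Evaluating both integrals, ⟨r⟩ = 3·a_0/2.
With a_0 = 5.86, ⟨r⟩ = 8.790.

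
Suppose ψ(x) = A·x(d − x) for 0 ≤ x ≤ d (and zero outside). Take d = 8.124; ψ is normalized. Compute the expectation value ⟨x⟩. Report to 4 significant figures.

The expectation value is the |ψ|²-weighted average of x: ∫ x|ψ|² dx.
Since the A² factors cancel between numerator and denominator, ⟨x⟩ = d/2.
With d = 8.124, ⟨x⟩ = 4.0620.

⟨x⟩ ≈ 4.062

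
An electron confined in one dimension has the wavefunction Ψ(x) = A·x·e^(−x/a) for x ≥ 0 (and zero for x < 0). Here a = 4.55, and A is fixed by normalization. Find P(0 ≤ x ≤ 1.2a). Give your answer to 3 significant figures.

P = ∫_{0}^{1.2a} |Ψ(x)|² dx.
Since A² = 1/(a^3/4), this is the region integral divided by the full normalization integral.
Let u = x/a; then A² and the length scale cancel, so P = ∫_{0}^{1.2} u^2·e^(-2·u) du ÷ ∫_{0}^{∞} u^2·e^(-2·u) du.
Using ∫ u^2·e^(-2·u) du = -(2·u^2 + 2·u + 1)·e^(-2·u)/4, the numerator is 1/4 - 157·e^(-12/5)/100 and the denominator is 1/4.
The result is P = 0.4303.

P ≈ 0.430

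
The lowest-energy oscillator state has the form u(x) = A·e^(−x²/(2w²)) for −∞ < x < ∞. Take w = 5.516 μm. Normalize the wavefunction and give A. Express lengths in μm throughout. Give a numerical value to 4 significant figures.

A ≈ 0.3198 μm^(-1/2)

Normalization requires ∫|u|² dx = 1, integrated from −∞ to ∞.
∫|u|² dx = A²·(√(π)·w).
Hence A² = 1/[√(π)·w].
Plugging in w = 5.516 yields A = 0.31982.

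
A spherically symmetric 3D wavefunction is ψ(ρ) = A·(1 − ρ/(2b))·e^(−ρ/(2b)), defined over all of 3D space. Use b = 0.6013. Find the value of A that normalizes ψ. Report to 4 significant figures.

Normalization requires ∫|ψ|² 4πρ² dρ = 1, integrated from 0 to ∞.
With ∫₀^∞ ρ^4 e^(−αρ) dρ = 4!/α^5, carrying out the integral gives A² · 8·π·b^3.
So A² = (8·π·b^3)^(−1).
With b = 0.6013: A² = 0.18301 and A = 0.42780.

A ≈ 0.4278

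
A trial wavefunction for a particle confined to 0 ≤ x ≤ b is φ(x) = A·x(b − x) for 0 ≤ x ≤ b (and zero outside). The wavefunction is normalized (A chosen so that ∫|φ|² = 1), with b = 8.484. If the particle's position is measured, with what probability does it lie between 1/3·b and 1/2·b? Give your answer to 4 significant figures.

P ≈ 0.2901

P = ∫_{1/3·b}^{1/2·b} |φ(x)|² dx.
With A² fixed by ∫|φ|² = 1, i.e. A² = (b^5/30)^(−1), substitute and integrate.
Let u = x/b; then A² and the length scale cancel, so P = ∫_{1/3}^{1/2} u^2·(1 - u)^2 du ÷ ∫_{0}^{1} u^2·(1 - u)^2 du.
Using ∫ u^2·(1 - u)^2 du = u^3·(6·u^2 - 15·u + 10)/30, the numerator is 47/4860 and the denominator is 1/30.
This works out to P = 47/162.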